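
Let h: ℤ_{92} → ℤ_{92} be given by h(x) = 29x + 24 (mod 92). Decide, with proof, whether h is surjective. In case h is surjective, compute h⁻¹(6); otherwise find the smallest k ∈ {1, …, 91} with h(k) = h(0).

66

Since gcd(29, 92) = 1, 29 is invertible modulo 92. Euclid's algorithm: 92 = 3·29 + 5, 29 = 5·5 + 4, 5 = 1·4 + 1; back-substituting gives 1 = 73·29 − 23·92, so 29⁻¹ ≡ 73 (mod 92).
Then y ↦ 73(y − 24) is a two-sided inverse to h, so every y ∈ ℤ_{92} has a preimage.
Thus h is surjective.
Since h is surjective, we find h⁻¹(6): we need 29x ≡ 6 − 24 ≡ 74 (mod 92). Using 29⁻¹ = 73: x ≡ 73·74 = 5402 = 58·92 + 66, so x = 66.
Check: h(66) = 29·66 + 24 = 1938 = 21·92 + 6 ≡ 6 (mod 92).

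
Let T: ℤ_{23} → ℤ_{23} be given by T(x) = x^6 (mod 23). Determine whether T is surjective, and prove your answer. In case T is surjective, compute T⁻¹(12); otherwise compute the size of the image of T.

12

T(11): Repeated squaring mod 23: 11^1 ≡ 11, 11^2 ≡ 11² = 121 ≡ 6, 11^4 ≡ 6² = 36 ≡ 13. Since 6 = 4 + 2, 11^6 ≡ 13·6: 13·6 = 78 ≡ 9. So 11^6 ≡ 9 (mod 23).
T(12): Repeated squaring mod 23: 12^1 ≡ 12, 12^2 ≡ 12² = 144 ≡ 6, 12^4 ≡ 6² = 36 ≡ 13. Since 6 = 4 + 2, 12^6 ≡ 13·6: 13·6 = 78 ≡ 9. So 12^6 ≡ 9 (mod 23).
So T(11) = T(12) = 9 while 11 ≠ 12, thus T is not injective.
A non-injective map from the 23-element set ℤ_{23} to itself takes at most 22 distinct values, so it cannot be surjective. Therefore T is not surjective.
Since T is not surjective, we determine |image(T)|. Computing x^6 mod 23 for each x (by repeated squaring, reducing mod 23 at every step), the values T(0), T(1), …, T(22) are: 0, 1, 18, 16, 2, 8, 12, 4, 13, 3, 6, 9, 9, 6, 3, 13, 4, 12, 8, 2, 16, 18, 1.
The distinct values are {0, 1, 2, 3, 4, 6, 8, 9, 12, 13, 16, 18}; there are 12 of them.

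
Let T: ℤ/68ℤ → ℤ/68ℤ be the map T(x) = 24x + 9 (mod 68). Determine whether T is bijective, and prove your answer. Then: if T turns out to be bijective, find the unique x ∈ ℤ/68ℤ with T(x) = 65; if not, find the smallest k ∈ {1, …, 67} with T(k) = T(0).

Recall: injectivity means: for all u, v in the domain, T(u) = T(v) implies u = v.
We have gcd(24, 68) = 4 > 1. Taking u = 0 and v = 17: T(0) = 9 and T(17) = 24·17 + 9 = 417 ≡ 9 (mod 68).
So T(0) = T(17) while 0 ≠ 17, thus T is not injective, hence not bijective.
Since T is not bijective, we find the least positive k with T(k) = T(0): this means 24k ≡ 0 (mod 68), i.e. 68 ∣ 24k. Since gcd(24, 68) = 4, dividing through by 4 this holds exactly when 17 ∣ 6k, and as gcd(6, 17) = 1, exactly when 17 ∣ k.
The smallest positive such k is 17.

17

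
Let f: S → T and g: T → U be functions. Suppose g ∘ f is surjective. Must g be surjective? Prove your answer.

Let c ∈ U. Since g ∘ f is surjective, some a ∈ S has g(f(a)) = c. Then b = f(a) ∈ T satisfies g(b) = c. So g is surjective.

surjective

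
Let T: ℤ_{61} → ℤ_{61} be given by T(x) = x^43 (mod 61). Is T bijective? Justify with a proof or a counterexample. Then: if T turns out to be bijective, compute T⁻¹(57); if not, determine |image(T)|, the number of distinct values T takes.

Since 61 is prime, the nonzero elements of ℤ_{61} form a cyclic group of order 60.
As gcd(43, 60) = 1, raising to the 43rd power is a bijection on this group: if a^43 ≡ b^43 then (ab^{−1})^43 = 1, and the only element of order dividing gcd(43, 60) = 1 is 1, so a = b.
With T(0) = 0 this makes T injective on all of ℤ_{61}, hence bijective (finite equal-size domain and codomain). In particular T is bijective.
Since T is bijective, we find the preimage of 57. The inverse of x ↦ x^43 on (ℤ_{61})^× is x ↦ x^7, because 43·7 = 301 = 5·60 + 1 ≡ 1 (mod 60) and x^{60} = 1 for x ≠ 0 (Fermat). So T⁻¹(57) = 57^7 mod 61.
Repeated squaring mod 61: 57^1 ≡ 57, 57^2 ≡ 57² = 3249 ≡ 16, 57^4 ≡ 16² = 256 ≡ 12. Since 7 = 4 + 2 + 1, 57^7 ≡ 12·16·57: 12·16 = 192 ≡ 9, then 9·57 = 513 ≡ 25. So 57^7 ≡ 25 (mod 61).
Hence T⁻¹(57) = 25.

25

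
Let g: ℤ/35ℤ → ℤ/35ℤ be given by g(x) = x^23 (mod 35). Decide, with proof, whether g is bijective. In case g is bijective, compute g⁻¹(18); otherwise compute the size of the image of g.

2

Computing x^23 mod 35 for each x (by repeated squaring, reducing mod 35 at every step), the values g(0), g(1), …, g(34) are: 0, 1, 18, 12, 9, 10, 6, 28, 22, 4, 5, 16, 3, 27, 14, 15, 11, 33, 2, 24, 20, 21, 8, 32, 19, 30, 31, 13, 7, 29, 25, 26, 23, 17, 34.
Every element of ℤ/35ℤ appears exactly once in this list, so g is a bijection, and in particular bijective.
Since g is bijective, we read off the preimage of 18 from the same table: g(2) = 18, so g⁻¹(18) = 2.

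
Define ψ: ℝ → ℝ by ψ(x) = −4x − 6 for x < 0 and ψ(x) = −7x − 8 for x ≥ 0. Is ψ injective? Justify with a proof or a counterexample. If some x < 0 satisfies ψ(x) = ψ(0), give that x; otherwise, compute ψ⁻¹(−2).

-1

Both pieces are strictly decreasing (slopes −4 and −7), so each is injective on its own interval.
The left piece maps (−∞, 0) onto (−6, ∞); the right piece maps [0, ∞) onto (−∞, −8].
These images are disjoint, so no value is attained by both pieces. So ψ is injective.
Because the two images are disjoint, no x < 0 has ψ(x) = ψ(0), so we compute ψ⁻¹(−2): −2 lies in (−6, ∞), so solve −4x − 6 = −2: x = (−2 + 6)/(−4) = −1.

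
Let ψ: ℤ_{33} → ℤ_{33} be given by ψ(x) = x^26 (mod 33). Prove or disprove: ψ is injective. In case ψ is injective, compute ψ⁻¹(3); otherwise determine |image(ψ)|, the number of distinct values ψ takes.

ψ(4): Repeated squaring mod 33: 4^1 ≡ 4, 4^2 ≡ 4² = 16, 4^4 ≡ 16² = 256 ≡ 25, 4^8 ≡ 25² = 625 ≡ 31, 4^16 ≡ 31² = 961 ≡ 4. Since 26 = 16 + 8 + 2, 4^26 ≡ 4·31·16: 4·31 = 124 ≡ 25, then 25·16 = 400 ≡ 4. So 4^26 ≡ 4 (mod 33).
ψ(7): Repeated squaring mod 33: 7^1 ≡ 7, 7^2 ≡ 7² = 49 ≡ 16, 7^4 ≡ 16² = 256 ≡ 25, 7^8 ≡ 25² = 625 ≡ 31, 7^16 ≡ 31² = 961 ≡ 4. Since 26 = 16 + 8 + 2, 7^26 ≡ 4·31·16: 4·31 = 124 ≡ 25, then 25·16 = 400 ≡ 4. So 7^26 ≡ 4 (mod 33).
So ψ(4) = ψ(7) = 4 while 4 ≠ 7, hence ψ is not injective.
Since ψ is not injective, we determine |image(ψ)|. Computing x^26 mod 33 for each x (by repeated squaring, reducing mod 33 at every step), the values ψ(0), ψ(1), …, ψ(32) are: 0, 1, 31, 3, 4, 16, 27, 4, 25, 9, 1, 22, 12, 31, 25, 15, 16, 16, 15, 25, 31, 12, 22, 1, 9, 25, 4, 27, 16, 4, 3, 31, 1.
The distinct values are {0, 1, 3, 4, 9, 12, 15, 16, 22, 25, 27, 31}; there are 12 of them.

12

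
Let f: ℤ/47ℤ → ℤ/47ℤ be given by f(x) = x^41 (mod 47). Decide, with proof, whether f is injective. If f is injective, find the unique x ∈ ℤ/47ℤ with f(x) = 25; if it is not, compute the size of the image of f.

Since 47 is prime, the nonzero elements of ℤ/47ℤ form a cyclic group of order 46.
As gcd(41, 46) = 1, raising to the 41st power is a bijection on this group: if s^41 ≡ t^41 then (st^{−1})^41 = 1, and the only element of order dividing gcd(41, 46) = 1 is 1, so s = t.
With f(0) = 0 this makes f injective on all of ℤ/47ℤ, hence bijective (finite equal-size domain and codomain). In particular f is injective.
Since f is injective, we find the preimage of 25. The inverse of x ↦ x^41 on (ℤ/47ℤ)^× is x ↦ x^9, because 41·9 = 369 = 8·46 + 1 ≡ 1 (mod 46) and x^{46} = 1 for x ≠ 0 (Fermat). So f⁻¹(25) = 25^9 mod 47.
Repeated squaring mod 47: 25^1 ≡ 25, 25^2 ≡ 25² = 625 ≡ 14, 25^4 ≡ 14² = 196 ≡ 8, 25^8 ≡ 8² = 64 ≡ 17. Since 9 = 8 + 1, 25^9 ≡ 17·25: 17·25 = 425 ≡ 2. So 25^9 ≡ 2 (mod 47).
Hence f⁻¹(25) = 2.

2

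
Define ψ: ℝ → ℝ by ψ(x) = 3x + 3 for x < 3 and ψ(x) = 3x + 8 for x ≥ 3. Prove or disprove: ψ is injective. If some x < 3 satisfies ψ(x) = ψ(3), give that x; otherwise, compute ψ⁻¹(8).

Both pieces are strictly increasing (slopes 3 and 3), so each is injective on its own interval.
The left piece maps (−∞, 3) onto (−∞, 12); the right piece maps [3, ∞) onto [17, ∞).
These images are disjoint, so no value is attained by both pieces. Hence ψ is injective.
Because the two images are disjoint, no x < 3 has ψ(x) = ψ(3), so we compute ψ⁻¹(8): 8 lies in (−∞, 12), so solve 3x + 3 = 8: x = (8 − 3)/3 = 5/3.

5/3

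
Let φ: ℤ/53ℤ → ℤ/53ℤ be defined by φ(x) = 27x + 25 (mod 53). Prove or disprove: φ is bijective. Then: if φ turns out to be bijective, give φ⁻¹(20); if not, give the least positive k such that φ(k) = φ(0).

43

Suppose φ(x_1) = φ(x_2) in ℤ/53ℤ. Then 27x_1 + 25 ≡ 27x_2 + 25 (mod 53), so 27(x_1 − x_2) ≡ 0 (mod 53).
Since gcd(27, 53) = 1, 27 is invertible modulo 53, therefore x_1 − x_2 ≡ 0 (mod 53), i.e. x_1 = x_2.
We now compute 27⁻¹ mod 53 explicitly. Euclid's algorithm: 53 = 1·27 + 26, 27 = 1·26 + 1; back-substituting gives 1 = 2·27 − 1·53, so 27⁻¹ ≡ 2 (mod 53).
For any y ∈ ℤ/53ℤ, x = 2(y − 25) mod 53 satisfies φ(x) = 27·2(y − 25) + 25 ≡ y (since 27·2 ≡ 1 mod 53). So every y has a preimage.
Therefore φ is bijective.
Since φ is bijective, we compute φ⁻¹(20): solve 27x + 25 ≡ 20 (mod 53), i.e. 27x ≡ 48 (mod 53).
Multiplying by 27⁻¹ = 2 gives x ≡ 2·48 = 96 = 1·53 + 43 ≡ 43 (mod 53).
Check: φ(43) = 27·43 + 25 = 1186 = 22·53 + 20 ≡ 20 (mod 53).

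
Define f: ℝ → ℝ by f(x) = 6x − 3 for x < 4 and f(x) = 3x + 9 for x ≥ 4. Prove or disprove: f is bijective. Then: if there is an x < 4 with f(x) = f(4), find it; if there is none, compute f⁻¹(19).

11/3

Both pieces are strictly increasing (slopes 6 and 3), so each is injective on its own interval.
The left piece maps (−∞, 4) onto (−∞, 21); the right piece maps [4, ∞) onto [21, ∞).
Since 21 = 21, the images partition ℝ: f is injective and surjective, hence bijective.
Because the two images are disjoint, no x < 4 has f(x) = f(4), so we compute f⁻¹(19): 19 lies in (−∞, 21), so solve 6x − 3 = 19: x = (19 + 3)/6 = 11/3.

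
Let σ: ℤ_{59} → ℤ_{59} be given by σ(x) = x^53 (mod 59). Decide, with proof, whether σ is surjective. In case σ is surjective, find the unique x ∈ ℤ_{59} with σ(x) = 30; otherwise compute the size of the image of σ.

Since 59 is prime, the nonzero elements of ℤ_{59} form a cyclic group of order 58.
As gcd(53, 58) = 1, raising to the 53rd power is a bijection on this group: if s^53 ≡ t^53 then (st^{−1})^53 = 1, and the only element of order dividing gcd(53, 58) = 1 is 1, so s = t.
With σ(0) = 0 this makes σ injective on all of ℤ_{59}, hence bijective (finite equal-size domain and codomain). In particular σ is surjective.
Since σ is surjective, we find the preimage of 30. The inverse of x ↦ x^53 on (ℤ_{59})^× is x ↦ x^23, because 53·23 = 1219 = 21·58 + 1 ≡ 1 (mod 58) and x^{58} = 1 for x ≠ 0 (Fermat). So σ⁻¹(30) = 30^23 mod 59.
Repeated squaring mod 59: 30^1 ≡ 30, 30^2 ≡ 30² = 900 ≡ 15, 30^4 ≡ 15² = 225 ≡ 48, 30^8 ≡ 48² = 2304 ≡ 3, 30^16 ≡ 3² = 9. Since 23 = 16 + 4 + 2 + 1, 30^23 ≡ 9·48·15·30: 9·48 = 432 ≡ 19, then 19·15 = 285 ≡ 49, then 49·30 = 1470 ≡ 54. So 30^23 ≡ 54 (mod 59).
Hence σ⁻¹(30) = 54.

54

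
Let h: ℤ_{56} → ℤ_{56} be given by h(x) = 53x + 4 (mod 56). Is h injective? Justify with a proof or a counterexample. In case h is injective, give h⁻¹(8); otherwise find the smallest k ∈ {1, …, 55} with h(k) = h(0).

36

Suppose h(a) = h(b) in ℤ_{56}. Then 53a + 4 ≡ 53b + 4 (mod 56), thus 53(a − b) ≡ 0 (mod 56).
Since gcd(53, 56) = 1, 53 is invertible modulo 56, therefore a − b ≡ 0 (mod 56), i.e. a = b.
Therefore h is injective.
We now compute 53⁻¹ mod 56 explicitly. Euclid's algorithm: 56 = 1·53 + 3, 53 = 17·3 + 2, 3 = 1·2 + 1; back-substituting gives 1 = 37·53 − 35·56, so 53⁻¹ ≡ 37 (mod 56).
Since h is injective, we find h⁻¹(8): we need 53x ≡ 8 − 4 ≡ 4 (mod 56). Using 53⁻¹ = 37: x ≡ 37·4 = 148 = 2·56 + 36, so x = 36.
Check: h(36) = 53·36 + 4 = 1912 = 34·56 + 8 ≡ 8 (mod 56).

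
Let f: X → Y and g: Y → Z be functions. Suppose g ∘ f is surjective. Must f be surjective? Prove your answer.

not surjective

No. Take X = {0}, Y = {0, 1, 2}, Z = {0}, f(a) = 0 for every a ∈ X, and g(b) = 0 for every b ∈ Y.
Then g ∘ f is surjective onto {0}, but 2 ∈ Y has no preimage under f, so f is not surjective.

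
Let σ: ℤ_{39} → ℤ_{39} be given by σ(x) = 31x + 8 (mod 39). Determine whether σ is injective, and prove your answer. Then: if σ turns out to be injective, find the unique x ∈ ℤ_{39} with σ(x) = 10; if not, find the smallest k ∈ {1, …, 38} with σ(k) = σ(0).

29

If σ(u) = σ(v), then 31u ≡ 31v (mod 39). Because gcd(31, 39) = 1, we may cancel 31 to get u ≡ v (mod 39).
So σ is injective.
We now compute 31⁻¹ mod 39 explicitly. Euclid's algorithm: 39 = 1·31 + 8, 31 = 3·8 + 7, 8 = 1·7 + 1; back-substituting gives 1 = 34·31 − 27·39, so 31⁻¹ ≡ 34 (mod 39).
Since σ is injective, we compute σ⁻¹(10): solve 31x + 8 ≡ 10 (mod 39), i.e. 31x ≡ 2 (mod 39).
Multiplying by 31⁻¹ = 34 gives x ≡ 34·2 = 68 = 1·39 + 29 ≡ 29 (mod 39).
Check: σ(29) = 31·29 + 8 = 907 = 23·39 + 10 ≡ 10 (mod 39).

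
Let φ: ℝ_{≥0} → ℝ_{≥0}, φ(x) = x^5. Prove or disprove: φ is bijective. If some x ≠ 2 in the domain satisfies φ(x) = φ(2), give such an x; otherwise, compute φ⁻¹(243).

On ℝ_{≥0}, x ↦ x^5 is strictly increasing (injective) and for any y ∈ ℝ_{≥0} the 5th root y^{1/5} lies in ℝ_{≥0} (surjective). So φ is bijective.
Since x ↦ x^5 is strictly increasing on ℝ_{≥0}, it is injective there, so no x ≠ 2 in the domain has φ(x) = φ(2). We therefore compute φ⁻¹(243) = 243^{1/5} = 3 (indeed 3^5 = 243).

3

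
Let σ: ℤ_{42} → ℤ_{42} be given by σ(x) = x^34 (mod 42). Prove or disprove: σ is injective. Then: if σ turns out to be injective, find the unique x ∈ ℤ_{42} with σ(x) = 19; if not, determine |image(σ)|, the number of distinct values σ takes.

16

σ(4): Repeated squaring mod 42: 4^1 ≡ 4, 4^2 ≡ 4² = 16, 4^4 ≡ 16² = 256 ≡ 4, 4^8 ≡ 4² = 16, 4^16 ≡ 16² = 256 ≡ 4, 4^32 ≡ 4² = 16. Since 34 = 32 + 2, 4^34 ≡ 16·16: 16·16 = 256 ≡ 4. So 4^34 ≡ 4 (mod 42).
σ(10): Repeated squaring mod 42: 10^1 ≡ 10, 10^2 ≡ 10² = 100 ≡ 16, 10^4 ≡ 16² = 256 ≡ 4, 10^8 ≡ 4² = 16, 10^16 ≡ 16² = 256 ≡ 4, 10^32 ≡ 4² = 16. Since 34 = 32 + 2, 10^34 ≡ 16·16: 16·16 = 256 ≡ 4. So 10^34 ≡ 4 (mod 42).
So σ(4) = σ(10) = 4 while 4 ≠ 10, therefore σ is not injective.
Since σ is not injective, we determine |image(σ)|. Computing x^34 mod 42 for each x (by repeated squaring, reducing mod 42 at every step), the values σ(0), σ(1), …, σ(41) are: 0, 1, 16, 39, 4, 37, 36, 7, 22, 9, 4, 25, 30, 1, 28, 15, 16, 25, 18, 37, 22, 21, 22, 37, 18, 25, 16, 15, 28, 1, 30, 25, 4, 9, 22, 7, 36, 37, 4, 39, 16, 1.
The distinct values are {0, 1, 4, 7, 9, 15, 16, 18, 21, 22, 25, 28, 30, 36, 37, 39}; there are 16 of them.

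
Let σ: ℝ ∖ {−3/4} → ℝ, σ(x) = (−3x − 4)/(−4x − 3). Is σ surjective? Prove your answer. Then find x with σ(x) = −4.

-16/19

If σ(x) = 3/4, cross-multiplying gives −4(−3x − 4) = −3(−4x − 3), which simplifies to 16 = 9 — false.  So 3/4 has no preimage and σ is not surjective.
Solving σ(x) = −4: cross-multiplying gives −3x − 4 = −4(−4x − 3), which rearranges to −19x = 16, so x = −16/19.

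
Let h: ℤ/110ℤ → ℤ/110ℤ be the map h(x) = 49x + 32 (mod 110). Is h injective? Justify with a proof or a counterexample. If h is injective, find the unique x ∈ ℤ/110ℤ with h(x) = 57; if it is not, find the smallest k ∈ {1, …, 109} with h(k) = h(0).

If h(u) = h(v), then 49u ≡ 49v (mod 110). Because gcd(49, 110) = 1, we may cancel 49 to get u ≡ v (mod 110).
Hence h is injective.
We now compute 49⁻¹ mod 110 explicitly. Euclid's algorithm: 110 = 2·49 + 12, 49 = 4·12 + 1; back-substituting gives 1 = 9·49 − 4·110, so 49⁻¹ ≡ 9 (mod 110).
Since h is injective, we compute h⁻¹(57): solve 49x + 32 ≡ 57 (mod 110), i.e. 49x ≡ 25 (mod 110).
Multiplying by 49⁻¹ = 9 gives x ≡ 9·25 = 225 = 2·110 + 5 ≡ 5 (mod 110).
Check: h(5) = 49·5 + 32 = 277 = 2·110 + 57 ≡ 57 (mod 110).

5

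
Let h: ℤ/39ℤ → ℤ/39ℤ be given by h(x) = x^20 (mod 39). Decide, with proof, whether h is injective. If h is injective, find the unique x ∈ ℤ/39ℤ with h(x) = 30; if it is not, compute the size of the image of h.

8

h(1) = 1^20 = 1.
h(5): Repeated squaring mod 39: 5^1 ≡ 5, 5^2 ≡ 5² = 25, 5^4 ≡ 25² = 625 ≡ 1, 5^8 ≡ 1² = 1, 5^16 ≡ 1² = 1. Since 20 = 16 + 4, 5^20 ≡ 1·1: 1·1 = 1. So 5^20 ≡ 1 (mod 39).
So h(1) = h(5) = 1 while 1 ≠ 5, thus h is not injective.
Since h is not injective, we determine |image(h)|. Computing x^20 mod 39 for each x (by repeated squaring, reducing mod 39 at every step), the values h(0), h(1), …, h(38) are: 0, 1, 22, 9, 16, 1, 3, 16, 1, 3, 22, 22, 27, 13, 1, 9, 22, 16, 27, 16, 16, 27, 16, 22, 9, 1, 13, 27, 22, 22, 3, 1, 16, 3, 1, 16, 9, 22, 1.
The distinct values are {0, 1, 3, 9, 13, 16, 22, 27}; there are 8 of them.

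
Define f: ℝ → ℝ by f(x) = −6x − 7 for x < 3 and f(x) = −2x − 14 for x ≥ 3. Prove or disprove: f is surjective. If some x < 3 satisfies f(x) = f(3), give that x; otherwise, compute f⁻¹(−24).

13/6

Both pieces are strictly decreasing (slopes −6 and −2), so each is injective on its own interval.
The left piece maps (−∞, 3) onto (−25, ∞); the right piece maps [3, ∞) onto (−∞, −20].
The union (−25, ∞) ∪ (−∞, −20] covers ℝ, so f is surjective.
For the follow-up: the images overlap, so an x < 3 with f(x) = f(3) exists. f(3) = −20; solving −6x − 7 = −20 for x < 3 gives x = (−20 + 7)/(−6) = 13/6.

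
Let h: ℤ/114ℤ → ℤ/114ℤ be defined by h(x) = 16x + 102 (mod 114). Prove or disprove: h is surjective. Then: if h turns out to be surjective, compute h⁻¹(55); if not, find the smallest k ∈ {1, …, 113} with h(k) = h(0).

57

Since gcd(16, 114) = 2, we have 16x ≡ 0 (mod 2) for all x, so h(x) ≡ 0 (mod 2).
But 1 ≢ 0 (mod 2), so 1 ∈ ℤ/114ℤ has no preimage. Hence h is not surjective.
Since h is not surjective, we find the least positive k with h(k) = h(0): this means 16k ≡ 0 (mod 114), i.e. 114 ∣ 16k. Since gcd(16, 114) = 2, dividing through by 2 this holds exactly when 57 ∣ 8k, and as gcd(8, 57) = 1, exactly when 57 ∣ k.
The smallest positive such k is 57.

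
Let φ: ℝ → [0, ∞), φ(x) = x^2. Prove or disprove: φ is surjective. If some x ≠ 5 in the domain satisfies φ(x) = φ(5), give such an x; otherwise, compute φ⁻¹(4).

For any y ∈ [0, ∞), x = y^{1/2} ∈ ℝ satisfies x^2 = y, so φ is surjective.
For the follow-up, such an x exists: taking x = −5 ∈ ℝ gives φ(−5) = 25 = φ(5) with −5 ≠ 5.

-5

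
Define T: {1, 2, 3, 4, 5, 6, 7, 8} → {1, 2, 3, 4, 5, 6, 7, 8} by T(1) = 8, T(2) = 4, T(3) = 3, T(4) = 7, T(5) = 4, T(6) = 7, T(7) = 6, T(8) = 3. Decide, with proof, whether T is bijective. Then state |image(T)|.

5

T(2) = 4 = T(5) with 2 ≠ 5, so T is not injective, hence not bijective.
The image of T is {3, 4, 6, 7, 8}, which has 5 elements.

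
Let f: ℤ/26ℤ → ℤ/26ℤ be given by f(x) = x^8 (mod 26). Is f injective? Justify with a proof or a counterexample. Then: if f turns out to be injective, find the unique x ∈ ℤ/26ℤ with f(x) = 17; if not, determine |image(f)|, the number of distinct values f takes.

8

f(1) = 1^8 = 1.
f(5): Repeated squaring mod 26: 5^1 ≡ 5, 5^2 ≡ 5² = 25, 5^4 ≡ 25² = 625 ≡ 1, 5^8 ≡ 1² = 1. So 5^8 ≡ 1 (mod 26).
So f(1) = f(5) = 1 while 1 ≠ 5, therefore f is not injective.
Since f is not injective, we determine |image(f)|. Computing x^8 mod 26 for each x (by repeated squaring, reducing mod 26 at every step), the values f(0), f(1), …, f(25) are: 0, 1, 22, 9, 16, 1, 16, 3, 14, 3, 22, 9, 14, 13, 14, 9, 22, 3, 14, 3, 16, 1, 16, 9, 22, 1.
The distinct values are {0, 1, 3, 9, 13, 14, 16, 22}; there are 8 of them.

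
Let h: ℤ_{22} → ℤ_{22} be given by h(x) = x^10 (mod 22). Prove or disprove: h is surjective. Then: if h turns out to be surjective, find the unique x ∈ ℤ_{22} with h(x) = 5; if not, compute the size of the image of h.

4

h(1) = 1^10 = 1.
h(3): Repeated squaring mod 22: 3^1 ≡ 3, 3^2 ≡ 3² = 9, 3^4 ≡ 9² = 81 ≡ 15, 3^8 ≡ 15² = 225 ≡ 5. Since 10 = 8 + 2, 3^10 ≡ 5·9: 5·9 = 45 ≡ 1. So 3^10 ≡ 1 (mod 22).
So h(1) = h(3) = 1 while 1 ≠ 3, hence h is not injective.
A non-injective map from the 22-element set ℤ_{22} to itself takes at most 21 distinct values, so it cannot be surjective. Thus h is not surjective.
Since h is not surjective, we determine |image(h)|. Computing x^10 mod 22 for each x (by repeated squaring, reducing mod 22 at every step), the values h(0), h(1), …, h(21) are: 0, 1, 12, 1, 12, 1, 12, 1, 12, 1, 12, 11, 12, 1, 12, 1, 12, 1, 12, 1, 12, 1.
The distinct values are {0, 1, 11, 12}; there are 4 of them.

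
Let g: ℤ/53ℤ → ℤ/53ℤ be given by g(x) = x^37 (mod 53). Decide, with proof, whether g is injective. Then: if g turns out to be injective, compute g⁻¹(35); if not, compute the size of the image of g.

Since 53 is prime, the nonzero elements of ℤ/53ℤ form a cyclic group of order 52.
As gcd(37, 52) = 1, raising to the 37th power is a bijection on this group: if u^37 ≡ v^37 then (uv^{−1})^37 = 1, and the only element of order dividing gcd(37, 52) = 1 is 1, so u = v.
With g(0) = 0 this makes g injective on all of ℤ/53ℤ, hence bijective (finite equal-size domain and codomain). In particular g is injective.
Since g is injective, we find the preimage of 35. The inverse of x ↦ x^37 on (ℤ/53ℤ)^× is x ↦ x^45, because 37·45 = 1665 = 32·52 + 1 ≡ 1 (mod 52) and x^{52} = 1 for x ≠ 0 (Fermat). So g⁻¹(35) = 35^45 mod 53.
Repeated squaring mod 53: 35^1 ≡ 35, 35^2 ≡ 35² = 1225 ≡ 6, 35^4 ≡ 6² = 36, 35^8 ≡ 36² = 1296 ≡ 24, 35^16 ≡ 24² = 576 ≡ 46, 35^32 ≡ 46² = 2116 ≡ 49. Since 45 = 32 + 8 + 4 + 1, 35^45 ≡ 49·24·36·35: 49·24 = 1176 ≡ 10, then 10·36 = 360 ≡ 42, then 42·35 = 1470 ≡ 39. So 35^45 ≡ 39 (mod 53).
Hence g⁻¹(35) = 39.

39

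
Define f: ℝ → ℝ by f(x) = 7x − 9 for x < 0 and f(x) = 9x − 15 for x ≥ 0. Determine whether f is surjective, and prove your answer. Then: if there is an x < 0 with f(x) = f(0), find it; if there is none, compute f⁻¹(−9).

Both pieces are strictly increasing (slopes 7 and 9), so each is injective on its own interval.
The left piece maps (−∞, 0) onto (−∞, −9); the right piece maps [0, ∞) onto [−15, ∞).
The union (−∞, −9) ∪ [−15, ∞) covers ℝ, so f is surjective.
For the follow-up: the images overlap, so an x < 0 with f(x) = f(0) exists. f(0) = −15; solving 7x − 9 = −15 for x < 0 gives x = (−15 + 9)/7 = −6/7.

-6/7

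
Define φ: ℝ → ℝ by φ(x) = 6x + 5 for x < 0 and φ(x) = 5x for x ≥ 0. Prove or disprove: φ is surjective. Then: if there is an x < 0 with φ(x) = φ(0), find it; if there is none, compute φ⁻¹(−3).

-5/6

Both pieces are strictly increasing (slopes 6 and 5), so each is injective on its own interval.
The left piece maps (−∞, 0) onto (−∞, 5); the right piece maps [0, ∞) onto [0, ∞).
The union (−∞, 5) ∪ [0, ∞) covers ℝ, so φ is surjective.
For the follow-up: the images overlap, so an x < 0 with φ(x) = φ(0) exists. φ(0) = 0; solving 6x + 5 = 0 for x < 0 gives x = (0 − 5)/6 = −5/6.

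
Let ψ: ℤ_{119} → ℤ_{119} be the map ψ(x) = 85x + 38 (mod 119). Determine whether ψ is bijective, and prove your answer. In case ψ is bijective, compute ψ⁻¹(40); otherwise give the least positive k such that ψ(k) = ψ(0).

Recall: ψ is injective when ψ(a) = ψ(b) forces a = b.
We have gcd(85, 119) = 17 > 1. Taking a = 0 and b = 7: ψ(0) = 38 and ψ(7) = 85·7 + 38 = 633 ≡ 38 (mod 119).
So ψ(0) = ψ(7) while 0 ≠ 7, so ψ is not injective, hence not bijective.
Since ψ is not bijective, we find the least positive k with ψ(k) = ψ(0): this means 85k ≡ 0 (mod 119), i.e. 119 ∣ 85k. Since gcd(85, 119) = 17, dividing through by 17 this holds exactly when 7 ∣ 5k, and as gcd(5, 7) = 1, exactly when 7 ∣ k.
The smallest positive such k is 7.

7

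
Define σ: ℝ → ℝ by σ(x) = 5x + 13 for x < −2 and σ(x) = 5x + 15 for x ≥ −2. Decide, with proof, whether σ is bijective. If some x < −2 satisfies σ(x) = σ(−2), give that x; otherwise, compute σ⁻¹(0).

-13/5

Both pieces are strictly increasing (slopes 5 and 5), so each is injective on its own interval.
The left piece maps (−∞, −2) onto (−∞, 3); the right piece maps [−2, ∞) onto [5, ∞).
The images leave a gap (3 has no preimage), so σ is not surjective, hence not bijective.
Because the two images are disjoint, no x < −2 has σ(x) = σ(−2), so we compute σ⁻¹(0): 0 lies in (−∞, 3), so solve 5x + 13 = 0: x = (0 − 13)/5 = −13/5.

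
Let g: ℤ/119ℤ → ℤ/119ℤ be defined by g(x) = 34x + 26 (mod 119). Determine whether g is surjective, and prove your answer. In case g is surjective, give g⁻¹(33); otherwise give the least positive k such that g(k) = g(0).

7

Since gcd(34, 119) = 17, we have 34x ≡ 0 (mod 17) for all x, so g(x) ≡ 9 (mod 17).
But 0 ≢ 9 (mod 17), so 0 ∈ ℤ/119ℤ has no preimage. Hence g is not surjective.
Since g is not surjective, we find the least positive k with g(k) = g(0): this means 34k ≡ 0 (mod 119), i.e. 119 ∣ 34k. Since gcd(34, 119) = 17, dividing through by 17 this holds exactly when 7 ∣ 2k, and as gcd(2, 7) = 1, exactly when 7 ∣ k.
The smallest positive such k is 7.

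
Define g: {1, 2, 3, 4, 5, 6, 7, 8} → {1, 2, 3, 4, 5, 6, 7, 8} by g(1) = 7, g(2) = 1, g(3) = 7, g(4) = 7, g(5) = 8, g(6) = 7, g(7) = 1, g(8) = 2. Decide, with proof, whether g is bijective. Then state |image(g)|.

g(1) = 7 = g(3) with 1 ≠ 3, so g is not injective, hence not bijective.
The image of g is {1, 2, 7, 8}, which has 4 elements.

4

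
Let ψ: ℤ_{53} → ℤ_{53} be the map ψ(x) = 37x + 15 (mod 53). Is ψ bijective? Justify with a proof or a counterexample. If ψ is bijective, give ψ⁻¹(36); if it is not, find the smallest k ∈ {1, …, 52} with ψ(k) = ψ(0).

2

Recall that ψ is injective when ψ(s) = ψ(t) forces s = t.
Suppose ψ(s) = ψ(t) in ℤ_{53}. Then 37s + 15 ≡ 37t + 15 (mod 53), thus 37(s − t) ≡ 0 (mod 53).
Since gcd(37, 53) = 1, 37 is invertible modulo 53, therefore s − t ≡ 0 (mod 53), i.e. s = t.
We now compute 37⁻¹ mod 53 explicitly. Euclid's algorithm: 53 = 1·37 + 16, 37 = 2·16 + 5, 16 = 3·5 + 1; back-substituting gives 1 = 43·37 − 30·53, so 37⁻¹ ≡ 43 (mod 53).
Then y ↦ 43(y − 15) is a two-sided inverse to ψ, so every y ∈ ℤ_{53} has a preimage.
Thus ψ is bijective.
Since ψ is bijective, we find ψ⁻¹(36): we need 37x ≡ 36 − 15 ≡ 21 (mod 53). Using 37⁻¹ = 43: x ≡ 43·21 = 903 = 17·53 + 2, so x = 2.
Check: ψ(2) = 37·2 + 15 = 89 = 1·53 + 36 ≡ 36 (mod 53).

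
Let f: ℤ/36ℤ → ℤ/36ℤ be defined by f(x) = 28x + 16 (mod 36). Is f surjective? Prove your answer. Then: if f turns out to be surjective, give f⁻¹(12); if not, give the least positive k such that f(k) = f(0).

9

Since gcd(28, 36) = 4, we have 28x ≡ 0 (mod 4) for all x, so f(x) ≡ 0 (mod 4).
But 1 ≢ 0 (mod 4), so 1 ∈ ℤ/36ℤ has no preimage. Hence f is not surjective.
Since f is not surjective, we find the least positive k with f(k) = f(0): this means 28k ≡ 0 (mod 36), i.e. 36 ∣ 28k. Since gcd(28, 36) = 4, dividing through by 4 this holds exactly when 9 ∣ 7k, and as gcd(7, 9) = 1, exactly when 9 ∣ k.
The smallest positive such k is 9.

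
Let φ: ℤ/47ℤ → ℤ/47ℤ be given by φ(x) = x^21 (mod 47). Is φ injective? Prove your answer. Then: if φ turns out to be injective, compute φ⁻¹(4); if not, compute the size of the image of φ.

Since 47 is prime, the nonzero elements of ℤ/47ℤ form a cyclic group of order 46.
As gcd(21, 46) = 1, raising to the 21st power is a bijection on this group: if x_1^21 ≡ x_2^21 then (x_1x_2^{−1})^21 = 1, and the only element of order dividing gcd(21, 46) = 1 is 1, so x_1 = x_2.
With φ(0) = 0 this makes φ injective on all of ℤ/47ℤ, hence bijective (finite equal-size domain and codomain). In particular φ is injective.
Since φ is injective, we find the preimage of 4. The inverse of x ↦ x^21 on (ℤ/47ℤ)^× is x ↦ x^11, because 21·11 = 231 = 5·46 + 1 ≡ 1 (mod 46) and x^{46} = 1 for x ≠ 0 (Fermat). So φ⁻¹(4) = 4^11 mod 47.
Repeated squaring mod 47: 4^1 ≡ 4, 4^2 ≡ 4² = 16, 4^4 ≡ 16² = 256 ≡ 21, 4^8 ≡ 21² = 441 ≡ 18. Since 11 = 8 + 2 + 1, 4^11 ≡ 18·16·4: 18·16 = 288 ≡ 6, then 6·4 = 24. So 4^11 ≡ 24 (mod 47).
Hence φ⁻¹(4) = 24.

24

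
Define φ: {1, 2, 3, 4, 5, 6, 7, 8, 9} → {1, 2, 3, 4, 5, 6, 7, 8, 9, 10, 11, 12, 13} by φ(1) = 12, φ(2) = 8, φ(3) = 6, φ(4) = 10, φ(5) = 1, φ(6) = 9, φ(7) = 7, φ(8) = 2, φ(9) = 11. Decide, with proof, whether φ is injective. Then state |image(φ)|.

9

The values φ(1), …, φ(9) are 12, 8, 6, 10, 1, 9, 7, 2, 11 — all distinct.
So φ(x_1) = φ(x_2) only when x_1 = x_2, and φ is injective.
The image of φ is {1, 2, 6, 7, 8, 9, 10, 11, 12}, which has 9 elements.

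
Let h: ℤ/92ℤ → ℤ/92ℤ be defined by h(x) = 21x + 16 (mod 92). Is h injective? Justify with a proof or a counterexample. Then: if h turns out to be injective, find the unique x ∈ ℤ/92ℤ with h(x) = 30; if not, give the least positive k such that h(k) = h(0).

Recall that injectivity means: for all a, b in the domain, h(a) = h(b) implies a = b.
Suppose h(a) = h(b) in ℤ/92ℤ. Then 21a + 16 ≡ 21b + 16 (mod 92), therefore 21(a − b) ≡ 0 (mod 92).
Since gcd(21, 92) = 1, 21 is invertible modulo 92, therefore a − b ≡ 0 (mod 92), i.e. a = b.
Hence h is injective.
We now compute 21⁻¹ mod 92 explicitly. Euclid's algorithm: 92 = 4·21 + 8, 21 = 2·8 + 5, 8 = 1·5 + 3, 5 = 1·3 + 2, 3 = 1·2 + 1; back-substituting gives 1 = 57·21 − 13·92, so 21⁻¹ ≡ 57 (mod 92).
Since h is injective, we find h⁻¹(30): we need 21x ≡ 30 − 16 ≡ 14 (mod 92). Using 21⁻¹ = 57: x ≡ 57·14 = 798 = 8·92 + 62, so x = 62.
Check: h(62) = 21·62 + 16 = 1318 = 14·92 + 30 ≡ 30 (mod 92).

62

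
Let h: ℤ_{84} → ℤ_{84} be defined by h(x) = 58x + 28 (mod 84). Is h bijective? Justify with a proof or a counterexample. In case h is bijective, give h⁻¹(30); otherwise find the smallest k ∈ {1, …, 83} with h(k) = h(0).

42

Recall that h is injective when h(s) = h(t) forces s = t.
We have gcd(58, 84) = 2 > 1. Taking s = 0 and t = 42: h(0) = 28 and h(42) = 58·42 + 28 = 2464 ≡ 28 (mod 84).
So h(0) = h(42) while 0 ≠ 42, thus h is not injective, hence not bijective.
Since h is not bijective, we find the least positive k with h(k) = h(0): this means 58k ≡ 0 (mod 84), i.e. 84 ∣ 58k. Since gcd(58, 84) = 2, dividing through by 2 this holds exactly when 42 ∣ 29k, and as gcd(29, 42) = 1, exactly when 42 ∣ k.
The smallest positive such k is 42.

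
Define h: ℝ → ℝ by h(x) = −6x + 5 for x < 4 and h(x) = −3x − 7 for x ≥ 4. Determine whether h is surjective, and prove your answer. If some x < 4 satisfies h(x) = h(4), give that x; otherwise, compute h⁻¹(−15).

10/3

Both pieces are strictly decreasing (slopes −6 and −3), so each is injective on its own interval.
The left piece maps (−∞, 4) onto (−19, ∞); the right piece maps [4, ∞) onto (−∞, −19].
These images together cover ℝ, so h is surjective.
Because the two images are disjoint, no x < 4 has h(x) = h(4), so we compute h⁻¹(−15): −15 lies in (−19, ∞), so solve −6x + 5 = −15: x = (−15 − 5)/(−6) = 10/3.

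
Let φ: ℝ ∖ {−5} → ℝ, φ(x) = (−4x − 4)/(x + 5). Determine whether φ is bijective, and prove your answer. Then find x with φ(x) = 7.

If φ(x) = −4, cross-multiplying gives 1(−4x − 4) = −4(x + 5), which simplifies to −4 = −20 — false.  So −4 has no preimage and φ is not surjective.
Thus φ is not bijective.
Solving φ(x) = 7: cross-multiplying gives −4x − 4 = 7(x + 5), which rearranges to −11x = 39, so x = −39/11.

-39/11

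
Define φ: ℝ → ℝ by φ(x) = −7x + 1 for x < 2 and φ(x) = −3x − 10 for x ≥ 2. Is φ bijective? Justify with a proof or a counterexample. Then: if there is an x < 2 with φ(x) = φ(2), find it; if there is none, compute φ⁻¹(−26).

Both pieces are strictly decreasing (slopes −7 and −3), so each is injective on its own interval.
The left piece maps (−∞, 2) onto (−13, ∞); the right piece maps [2, ∞) onto (−∞, −16].
The images leave a gap (−13 has no preimage), so φ is not surjective, hence not bijective.
Because the two images are disjoint, no x < 2 has φ(x) = φ(2), so we compute φ⁻¹(−26): −26 lies in (−∞, −16], so solve −3x − 10 = −26: x = (−26 + 10)/(−3) = 16/3.

16/3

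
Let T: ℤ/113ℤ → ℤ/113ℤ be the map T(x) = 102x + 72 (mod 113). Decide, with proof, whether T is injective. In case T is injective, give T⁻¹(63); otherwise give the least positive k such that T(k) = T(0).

Suppose T(u) = T(v) in ℤ/113ℤ. Then 102u + 72 ≡ 102v + 72 (mod 113), therefore 102(u − v) ≡ 0 (mod 113).
Since gcd(102, 113) = 1, 102 is invertible modulo 113, hence u − v ≡ 0 (mod 113), i.e. u = v.
Therefore T is injective.
We now compute 102⁻¹ mod 113 explicitly. Euclid's algorithm: 113 = 1·102 + 11, 102 = 9·11 + 3, 11 = 3·3 + 2, 3 = 1·2 + 1; back-substituting gives 1 = 41·102 − 37·113, so 102⁻¹ ≡ 41 (mod 113).
Since T is injective, we compute T⁻¹(63): solve 102x + 72 ≡ 63 (mod 113), i.e. 102x ≡ 104 (mod 113).
Multiplying by 102⁻¹ = 41 gives x ≡ 41·104 = 4264 = 37·113 + 83 ≡ 83 (mod 113).
Check: T(83) = 102·83 + 72 = 8538 = 75·113 + 63 ≡ 63 (mod 113).

83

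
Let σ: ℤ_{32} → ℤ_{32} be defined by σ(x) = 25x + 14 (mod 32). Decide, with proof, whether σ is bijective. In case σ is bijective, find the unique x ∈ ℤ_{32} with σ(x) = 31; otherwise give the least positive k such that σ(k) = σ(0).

Suppose σ(s) = σ(t) in ℤ_{32}. Then 25s + 14 ≡ 25t + 14 (mod 32), thus 25(s − t) ≡ 0 (mod 32).
Since gcd(25, 32) = 1, 25 is invertible modulo 32, so s − t ≡ 0 (mod 32), i.e. s = t.
We now compute 25⁻¹ mod 32 explicitly. Euclid's algorithm: 32 = 1·25 + 7, 25 = 3·7 + 4, 7 = 1·4 + 3, 4 = 1·3 + 1; back-substituting gives 1 = 9·25 − 7·32, so 25⁻¹ ≡ 9 (mod 32).
Then y ↦ 9(y − 14) is a two-sided inverse to σ, so every y ∈ ℤ_{32} has a preimage.
Hence σ is bijective.
Since σ is bijective, we find σ⁻¹(31): we need 25x ≡ 31 − 14 ≡ 17 (mod 32). Using 25⁻¹ = 9: x ≡ 9·17 = 153 = 4·32 + 25, so x = 25.
Check: σ(25) = 25·25 + 14 = 639 = 19·32 + 31 ≡ 31 (mod 32).

25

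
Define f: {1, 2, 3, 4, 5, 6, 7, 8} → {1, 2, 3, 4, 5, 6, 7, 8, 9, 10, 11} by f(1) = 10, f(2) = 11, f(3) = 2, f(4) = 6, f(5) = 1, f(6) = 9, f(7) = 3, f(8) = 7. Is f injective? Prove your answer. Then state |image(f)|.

8

The values f(1), …, f(8) are 10, 11, 2, 6, 1, 9, 3, 7 — all distinct.
So f(a) = f(b) only when a = b, and f is injective.
The image of f is {1, 2, 3, 6, 7, 9, 10, 11}, which has 8 elements.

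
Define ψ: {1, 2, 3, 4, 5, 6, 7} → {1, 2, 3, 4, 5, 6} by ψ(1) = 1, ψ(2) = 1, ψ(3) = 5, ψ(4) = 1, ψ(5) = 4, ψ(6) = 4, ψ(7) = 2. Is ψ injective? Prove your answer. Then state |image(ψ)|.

ψ(1) = 1 = ψ(2) with 1 ≠ 2, so ψ is not injective.
The image of ψ is {1, 2, 4, 5}, which has 4 elements.

4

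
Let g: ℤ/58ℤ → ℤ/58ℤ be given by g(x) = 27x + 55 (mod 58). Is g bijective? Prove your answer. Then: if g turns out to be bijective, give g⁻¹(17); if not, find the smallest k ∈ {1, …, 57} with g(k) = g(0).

48

Recall that g is injective when g(x_1) = g(x_2) forces x_1 = x_2.
If g(x_1) = g(x_2), then 27x_1 ≡ 27x_2 (mod 58). Because gcd(27, 58) = 1, we may cancel 27 to get x_1 ≡ x_2 (mod 58).
We now compute 27⁻¹ mod 58 explicitly. Euclid's algorithm: 58 = 2·27 + 4, 27 = 6·4 + 3, 4 = 1·3 + 1; back-substituting gives 1 = 43·27 − 20·58, so 27⁻¹ ≡ 43 (mod 58).
For any y ∈ ℤ/58ℤ, x = 43(y − 55) mod 58 satisfies g(x) = 27·43(y − 55) + 55 ≡ y (since 27·43 ≡ 1 mod 58). So every y has a preimage.
Thus g is bijective.
Since g is bijective, we compute g⁻¹(17): solve 27x + 55 ≡ 17 (mod 58), i.e. 27x ≡ 20 (mod 58).
Multiplying by 27⁻¹ = 43 gives x ≡ 43·20 = 860 = 14·58 + 48 ≡ 48 (mod 58).
Check: g(48) = 27·48 + 55 = 1351 = 23·58 + 17 ≡ 17 (mod 58).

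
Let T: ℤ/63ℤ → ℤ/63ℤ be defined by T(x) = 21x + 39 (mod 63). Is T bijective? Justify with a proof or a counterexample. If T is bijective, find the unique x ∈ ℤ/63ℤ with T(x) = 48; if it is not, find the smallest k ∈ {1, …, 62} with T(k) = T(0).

We have gcd(21, 63) = 21 > 1. Taking a = 0 and b = 3: T(0) = 39 and T(3) = 21·3 + 39 = 102 ≡ 39 (mod 63).
So T(0) = T(3) while 0 ≠ 3, so T is not injective, hence not bijective.
Since T is not bijective, we find the least positive k with T(k) = T(0): this means 21k ≡ 0 (mod 63), i.e. 63 ∣ 21k. Since gcd(21, 63) = 21, dividing through by 21 this holds exactly when 3 ∣ k.
The smallest positive such k is 3.

3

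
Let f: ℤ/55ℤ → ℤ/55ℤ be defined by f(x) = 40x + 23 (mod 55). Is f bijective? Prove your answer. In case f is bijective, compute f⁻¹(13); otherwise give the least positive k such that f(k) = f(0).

11

Recall that injectivity means: for all u, v in the domain, f(u) = f(v) implies u = v.
We have gcd(40, 55) = 5 > 1. Taking u = 0 and v = 11: f(0) = 23 and f(11) = 40·11 + 23 = 463 ≡ 23 (mod 55).
So f(0) = f(11) while 0 ≠ 11, hence f is not injective, hence not bijective.
Since f is not bijective, we find the least positive k with f(k) = f(0): this means 40k ≡ 0 (mod 55), i.e. 55 ∣ 40k. Since gcd(40, 55) = 5, dividing through by 5 this holds exactly when 11 ∣ 8k, and as gcd(8, 11) = 1, exactly when 11 ∣ k.
The smallest positive such k is 11.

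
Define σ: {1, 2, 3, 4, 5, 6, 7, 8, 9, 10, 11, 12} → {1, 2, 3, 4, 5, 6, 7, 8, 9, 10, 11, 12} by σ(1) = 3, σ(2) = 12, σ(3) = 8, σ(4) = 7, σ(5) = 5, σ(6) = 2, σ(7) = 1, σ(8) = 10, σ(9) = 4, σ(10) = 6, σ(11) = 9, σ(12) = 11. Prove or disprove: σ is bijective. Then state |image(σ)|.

The values 3, 12, 8, 7, 5, 2, 1, 10, 4, 6, 9, 11 are a permutation of {1, 2, 3, 4, 5, 6, 7, 8, 9, 10, 11, 12}: each element appears exactly once.
So σ is injective and surjective, hence bijective.
The image of σ is {1, 2, 3, 4, 5, 6, 7, 8, 9, 10, 11, 12}, which has 12 elements.

12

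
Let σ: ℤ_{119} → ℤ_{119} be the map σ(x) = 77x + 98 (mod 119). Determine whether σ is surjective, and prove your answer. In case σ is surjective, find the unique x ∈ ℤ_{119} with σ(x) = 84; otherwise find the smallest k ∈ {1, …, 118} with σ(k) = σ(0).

Recall: σ is surjective if every y in the codomain equals σ(x) for some x in the domain.
Since gcd(77, 119) = 7, we have 77x ≡ 0 (mod 7) for all x, so σ(x) ≡ 0 (mod 7).
But 1 ≢ 0 (mod 7), so 1 ∈ ℤ_{119} has no preimage. So σ is not surjective.
Since σ is not surjective, we find the least positive k with σ(k) = σ(0): this means 77k ≡ 0 (mod 119), i.e. 119 ∣ 77k. Since gcd(77, 119) = 7, dividing through by 7 this holds exactly when 17 ∣ 11k, and as gcd(11, 17) = 1, exactly when 17 ∣ k.
The smallest positive such k is 17.

17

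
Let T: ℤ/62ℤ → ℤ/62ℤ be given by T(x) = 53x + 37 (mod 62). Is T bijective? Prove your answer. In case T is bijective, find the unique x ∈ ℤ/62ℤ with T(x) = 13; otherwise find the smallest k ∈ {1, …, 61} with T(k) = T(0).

If T(x_1) = T(x_2), then 53x_1 ≡ 53x_2 (mod 62). Because gcd(53, 62) = 1, we may cancel 53 to get x_1 ≡ x_2 (mod 62).
We now compute 53⁻¹ mod 62 explicitly. Euclid's algorithm: 62 = 1·53 + 9, 53 = 5·9 + 8, 9 = 1·8 + 1; back-substituting gives 1 = 55·53 − 47·62, so 53⁻¹ ≡ 55 (mod 62).
For any y ∈ ℤ/62ℤ, x = 55(y − 37) mod 62 satisfies T(x) = 53·55(y − 37) + 37 ≡ y (since 53·55 ≡ 1 mod 62). So every y has a preimage.
Thus T is bijective.
Since T is bijective, we compute T⁻¹(13): solve 53x + 37 ≡ 13 (mod 62), i.e. 53x ≡ 38 (mod 62).
Multiplying by 53⁻¹ = 55 gives x ≡ 55·38 = 2090 = 33·62 + 44 ≡ 44 (mod 62).
Check: T(44) = 53·44 + 37 = 2369 = 38·62 + 13 ≡ 13 (mod 62).

44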